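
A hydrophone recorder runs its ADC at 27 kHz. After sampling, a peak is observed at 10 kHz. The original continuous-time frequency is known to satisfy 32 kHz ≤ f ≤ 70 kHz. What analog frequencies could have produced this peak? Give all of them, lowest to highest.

Frequencies that alias to 10 kHz are k·fs ± 10 kHz for integer k ≥ 0.
k=0: 10 kHz.
k=1: 17 kHz, 37 kHz.
k=2: 44 kHz, 64 kHz.
k=3: 71 kHz, 91 kHz.
Within [32 kHz, 70 kHz]: 37 kHz, 44 kHz, 64 kHz.

37 kHz, 44 kHz, 64 kHz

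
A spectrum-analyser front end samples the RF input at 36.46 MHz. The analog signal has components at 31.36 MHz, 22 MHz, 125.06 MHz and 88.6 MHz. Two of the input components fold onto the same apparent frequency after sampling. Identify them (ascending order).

88.6 MHz, 125.06 MHz

fs/2 = 18.23 MHz.
31.36 MHz > fs/2 = 18.23 MHz, folds to fs − 31.36 MHz = 5.1 MHz.
22 MHz > fs/2 = 18.23 MHz, folds to fs − 22 MHz = 14.46 MHz.
125.06 MHz mod fs = 15.68 MHz.
15.68 MHz ≤ fs/2 = 18.23 MHz, appears at 15.68 MHz.
88.6 MHz mod fs = 15.68 MHz.
15.68 MHz ≤ fs/2 = 18.23 MHz, appears at 15.68 MHz.
88.6 MHz and 125.06 MHz both map to 15.68 MHz.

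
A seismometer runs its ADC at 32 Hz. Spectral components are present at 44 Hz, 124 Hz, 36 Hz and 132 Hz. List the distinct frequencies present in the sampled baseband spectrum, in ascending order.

fs/2 = 16 Hz.
44 Hz mod fs = 12 Hz.
12 Hz ≤ fs/2 = 16 Hz, appears at 12 Hz.
124 Hz mod fs = 28 Hz.
28 Hz > fs/2 = 16 Hz, folds to fs − 28 Hz = 4 Hz.
36 Hz mod fs = 4 Hz.
4 Hz ≤ fs/2 = 16 Hz, appears at 4 Hz.
132 Hz mod fs = 4 Hz.
4 Hz ≤ fs/2 = 16 Hz, appears at 4 Hz.
Distinct values: {4 Hz, 12 Hz}.

4 Hz, 12 Hz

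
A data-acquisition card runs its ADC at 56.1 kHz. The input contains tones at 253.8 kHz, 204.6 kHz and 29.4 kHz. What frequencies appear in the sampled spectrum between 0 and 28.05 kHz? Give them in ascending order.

fs/2 = 28.05 kHz.
253.8 kHz mod fs = 29.4 kHz.
29.4 kHz > fs/2 = 28.05 kHz, folds to fs − 29.4 kHz = 26.7 kHz.
204.6 kHz mod fs = 36.3 kHz.
36.3 kHz > fs/2 = 28.05 kHz, folds to fs − 36.3 kHz = 19.8 kHz.
29.4 kHz > fs/2 = 28.05 kHz, folds to fs − 29.4 kHz = 26.7 kHz.
Distinct values: {19.8 kHz, 26.7 kHz}.

19.8 kHz, 26.7 kHz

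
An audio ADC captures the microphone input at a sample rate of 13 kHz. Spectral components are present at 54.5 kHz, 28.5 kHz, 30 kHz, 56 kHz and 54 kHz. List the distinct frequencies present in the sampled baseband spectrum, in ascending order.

fs/2 = 6.5 kHz.
54.5 kHz mod fs = 2.5 kHz.
2.5 kHz ≤ fs/2 = 6.5 kHz, appears at 2.5 kHz.
28.5 kHz mod fs = 2.5 kHz.
2.5 kHz ≤ fs/2 = 6.5 kHz, appears at 2.5 kHz.
30 kHz mod fs = 4 kHz.
4 kHz ≤ fs/2 = 6.5 kHz, appears at 4 kHz.
56 kHz mod fs = 4 kHz.
4 kHz ≤ fs/2 = 6.5 kHz, appears at 4 kHz.
54 kHz mod fs = 2 kHz.
2 kHz ≤ fs/2 = 6.5 kHz, appears at 2 kHz.
Distinct values: {2 kHz, 2.5 kHz, 4 kHz}.

2 kHz, 2.5 kHz, 4 kHz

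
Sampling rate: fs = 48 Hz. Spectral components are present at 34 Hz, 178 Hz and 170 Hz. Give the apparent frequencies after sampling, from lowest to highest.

14 Hz, 22 Hz

fs/2 = 24 Hz.
34 Hz > fs/2 = 24 Hz, folds to fs − 34 Hz = 14 Hz.
178 Hz mod fs = 34 Hz.
34 Hz > fs/2 = 24 Hz, folds to fs − 34 Hz = 14 Hz.
170 Hz mod fs = 26 Hz.
26 Hz > fs/2 = 24 Hz, folds to fs − 26 Hz = 22 Hz.
Distinct values: {14 Hz, 22 Hz}.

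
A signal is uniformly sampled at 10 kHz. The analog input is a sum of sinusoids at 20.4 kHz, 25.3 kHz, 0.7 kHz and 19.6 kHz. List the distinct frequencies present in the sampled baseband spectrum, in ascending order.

fs/2 = 5 kHz.
20.4 kHz mod fs = 0.4 kHz.
0.4 kHz ≤ fs/2 = 5 kHz, appears at 0.4 kHz.
25.3 kHz mod fs = 5.3 kHz.
5.3 kHz > fs/2 = 5 kHz, folds to fs − 5.3 kHz = 4.7 kHz.
0.7 kHz ≤ fs/2 = 5 kHz, passes unchanged.
19.6 kHz mod fs = 9.6 kHz.
9.6 kHz > fs/2 = 5 kHz, folds to fs − 9.6 kHz = 0.4 kHz.
Distinct values: {0.4 kHz, 0.7 kHz, 4.7 kHz}.

0.4 kHz, 0.7 kHz, 4.7 kHz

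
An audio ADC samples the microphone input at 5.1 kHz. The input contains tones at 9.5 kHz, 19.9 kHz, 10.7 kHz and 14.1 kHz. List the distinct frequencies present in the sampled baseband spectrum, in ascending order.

0.5 kHz, 0.7 kHz, 1.2 kHz

fs/2 = 2.55 kHz.
9.5 kHz mod fs = 4.4 kHz.
4.4 kHz > fs/2 = 2.55 kHz, folds to fs − 4.4 kHz = 0.7 kHz.
19.9 kHz mod fs = 4.6 kHz.
4.6 kHz > fs/2 = 2.55 kHz, folds to fs − 4.6 kHz = 0.5 kHz.
10.7 kHz mod fs = 0.5 kHz.
0.5 kHz ≤ fs/2 = 2.55 kHz, appears at 0.5 kHz.
14.1 kHz mod fs = 3.9 kHz.
3.9 kHz > fs/2 = 2.55 kHz, folds to fs − 3.9 kHz = 1.2 kHz.
Distinct values: {0.5 kHz, 0.7 kHz, 1.2 kHz}.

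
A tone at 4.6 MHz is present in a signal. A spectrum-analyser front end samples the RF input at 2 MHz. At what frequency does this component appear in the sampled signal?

4.6 MHz mod fs = 0.6 MHz.
0.6 MHz ≤ fs/2 = 1 MHz, appears at 0.6 MHz.

0.6 MHz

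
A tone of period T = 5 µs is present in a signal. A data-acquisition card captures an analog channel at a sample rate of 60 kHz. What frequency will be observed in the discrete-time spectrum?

T = 5 µs → f = 1/T = 200 kHz.
200 kHz mod fs = 20 kHz.
20 kHz ≤ fs/2 = 30 kHz, appears at 20 kHz.

20 kHz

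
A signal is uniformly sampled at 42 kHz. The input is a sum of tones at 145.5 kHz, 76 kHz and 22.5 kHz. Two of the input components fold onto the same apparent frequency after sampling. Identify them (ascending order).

22.5 kHz, 145.5 kHz

fs/2 = 21 kHz.
145.5 kHz mod fs = 19.5 kHz.
19.5 kHz ≤ fs/2 = 21 kHz, appears at 19.5 kHz.
76 kHz mod fs = 34 kHz.
34 kHz > fs/2 = 21 kHz, folds to fs − 34 kHz = 8 kHz.
22.5 kHz > fs/2 = 21 kHz, folds to fs − 22.5 kHz = 19.5 kHz.
22.5 kHz and 145.5 kHz both map to 19.5 kHz.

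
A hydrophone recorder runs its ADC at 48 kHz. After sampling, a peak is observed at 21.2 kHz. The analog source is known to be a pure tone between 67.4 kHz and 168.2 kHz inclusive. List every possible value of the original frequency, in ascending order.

69.2 kHz, 74.8 kHz, 117.2 kHz, 122.8 kHz, 165.2 kHz

Frequencies that alias to 21.2 kHz are k·fs ± 21.2 kHz for integer k ≥ 0.
k=0: 21.2 kHz.
k=1: 26.8 kHz, 69.2 kHz.
k=2: 74.8 kHz, 117.2 kHz.
k=3: 122.8 kHz, 165.2 kHz.
k=4: 170.8 kHz, 213.2 kHz.
Within [67.4 kHz, 168.2 kHz]: 69.2 kHz, 74.8 kHz, 117.2 kHz, 122.8 kHz, 165.2 kHz.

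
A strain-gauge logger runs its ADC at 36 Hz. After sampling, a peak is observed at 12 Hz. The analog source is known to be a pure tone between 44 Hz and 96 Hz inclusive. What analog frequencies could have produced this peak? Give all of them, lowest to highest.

48 Hz, 60 Hz, 84 Hz, 96 Hz

Frequencies that alias to 12 Hz are k·fs ± 12 Hz for integer k ≥ 0.
k=0: 12 Hz.
k=1: 24 Hz, 48 Hz.
k=2: 60 Hz, 84 Hz.
k=3: 96 Hz, 120 Hz.
k=4: 132 Hz, 156 Hz.
Within [44 Hz, 96 Hz]: 48 Hz, 60 Hz, 84 Hz, 96 Hz.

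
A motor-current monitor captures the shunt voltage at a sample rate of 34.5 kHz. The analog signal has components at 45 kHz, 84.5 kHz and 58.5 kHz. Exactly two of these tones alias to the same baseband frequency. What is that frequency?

fs/2 = 17.25 kHz.
45 kHz mod fs = 10.5 kHz.
10.5 kHz ≤ fs/2 = 17.25 kHz, appears at 10.5 kHz.
84.5 kHz mod fs = 15.5 kHz.
15.5 kHz ≤ fs/2 = 17.25 kHz, appears at 15.5 kHz.
58.5 kHz mod fs = 24 kHz.
24 kHz > fs/2 = 17.25 kHz, folds to fs − 24 kHz = 10.5 kHz.
45 kHz and 58.5 kHz both map to 10.5 kHz.

10.5 kHz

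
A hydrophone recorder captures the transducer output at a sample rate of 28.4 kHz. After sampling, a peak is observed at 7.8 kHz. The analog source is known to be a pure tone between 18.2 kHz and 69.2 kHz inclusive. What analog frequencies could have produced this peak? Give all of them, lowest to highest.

20.6 kHz, 36.2 kHz, 49 kHz, 64.6 kHz

Frequencies that alias to 7.8 kHz are k·fs ± 7.8 kHz for integer k ≥ 0.
k=0: 7.8 kHz.
k=1: 20.6 kHz, 36.2 kHz.
k=2: 49 kHz, 64.6 kHz.
k=3: 77.4 kHz, 93 kHz.
Within [18.2 kHz, 69.2 kHz]: 20.6 kHz, 36.2 kHz, 49 kHz, 64.6 kHz.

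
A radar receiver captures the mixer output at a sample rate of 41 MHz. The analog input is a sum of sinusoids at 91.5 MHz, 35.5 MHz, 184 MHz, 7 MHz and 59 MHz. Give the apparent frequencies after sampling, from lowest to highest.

fs/2 = 20.5 MHz.
91.5 MHz mod fs = 9.5 MHz.
9.5 MHz ≤ fs/2 = 20.5 MHz, appears at 9.5 MHz.
35.5 MHz > fs/2 = 20.5 MHz, folds to fs − 35.5 MHz = 5.5 MHz.
184 MHz mod fs = 20 MHz.
20 MHz ≤ fs/2 = 20.5 MHz, appears at 20 MHz.
7 MHz ≤ fs/2 = 20.5 MHz, passes unchanged.
59 MHz mod fs = 18 MHz.
18 MHz ≤ fs/2 = 20.5 MHz, appears at 18 MHz.
Distinct values: {5.5 MHz, 7 MHz, 9.5 MHz, 18 MHz, 20 MHz}.

5.5 MHz, 7 MHz, 9.5 MHz, 18 MHz, 20 MHz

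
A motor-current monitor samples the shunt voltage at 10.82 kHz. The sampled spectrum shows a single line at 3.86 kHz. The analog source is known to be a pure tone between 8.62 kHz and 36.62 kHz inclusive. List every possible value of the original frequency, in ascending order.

14.68 kHz, 17.78 kHz, 25.5 kHz, 28.6 kHz, 36.32 kHz

Frequencies that alias to 3.86 kHz are k·fs ± 3.86 kHz for integer k ≥ 0.
k=0: 3.86 kHz.
k=1: 6.96 kHz, 14.68 kHz.
k=2: 17.78 kHz, 25.5 kHz.
k=3: 28.6 kHz, 36.32 kHz.
k=4: 39.42 kHz, 47.14 kHz.
Within [8.62 kHz, 36.62 kHz]: 14.68 kHz, 17.78 kHz, 25.5 kHz, 28.6 kHz, 36.32 kHz.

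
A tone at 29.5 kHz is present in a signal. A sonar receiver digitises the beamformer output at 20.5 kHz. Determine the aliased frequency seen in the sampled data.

9 kHz

29.5 kHz mod fs = 9 kHz.
9 kHz ≤ fs/2 = 10.25 kHz, appears at 9 kHz.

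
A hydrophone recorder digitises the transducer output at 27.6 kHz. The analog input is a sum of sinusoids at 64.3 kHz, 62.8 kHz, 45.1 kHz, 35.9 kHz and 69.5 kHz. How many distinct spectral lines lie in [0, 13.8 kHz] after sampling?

5

fs/2 = 13.8 kHz.
64.3 kHz mod fs = 9.1 kHz.
9.1 kHz ≤ fs/2 = 13.8 kHz, appears at 9.1 kHz.
62.8 kHz mod fs = 7.6 kHz.
7.6 kHz ≤ fs/2 = 13.8 kHz, appears at 7.6 kHz.
45.1 kHz mod fs = 17.5 kHz.
17.5 kHz > fs/2 = 13.8 kHz, folds to fs − 17.5 kHz = 10.1 kHz.
35.9 kHz mod fs = 8.3 kHz.
8.3 kHz ≤ fs/2 = 13.8 kHz, appears at 8.3 kHz.
69.5 kHz mod fs = 14.3 kHz.
14.3 kHz > fs/2 = 13.8 kHz, folds to fs − 14.3 kHz = 13.3 kHz.
Distinct values: {7.6 kHz, 8.3 kHz, 9.1 kHz, 10.1 kHz, 13.3 kHz} → 5.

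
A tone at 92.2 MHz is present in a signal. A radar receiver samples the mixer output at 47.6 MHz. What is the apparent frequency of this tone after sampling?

92.2 MHz mod fs = 44.6 MHz.
44.6 MHz > fs/2 = 23.8 MHz, folds to fs − 44.6 MHz = 3 MHz.

3 MHz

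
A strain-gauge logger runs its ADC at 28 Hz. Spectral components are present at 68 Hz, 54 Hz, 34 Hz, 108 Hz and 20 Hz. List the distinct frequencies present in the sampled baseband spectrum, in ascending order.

fs/2 = 14 Hz.
68 Hz mod fs = 12 Hz.
12 Hz ≤ fs/2 = 14 Hz, appears at 12 Hz.
54 Hz mod fs = 26 Hz.
26 Hz > fs/2 = 14 Hz, folds to fs − 26 Hz = 2 Hz.
34 Hz mod fs = 6 Hz.
6 Hz ≤ fs/2 = 14 Hz, appears at 6 Hz.
108 Hz mod fs = 24 Hz.
24 Hz > fs/2 = 14 Hz, folds to fs − 24 Hz = 4 Hz.
20 Hz > fs/2 = 14 Hz, folds to fs − 20 Hz = 8 Hz.
Distinct values: {2 Hz, 4 Hz, 6 Hz, 8 Hz, 12 Hz}.

2 Hz, 4 Hz, 6 Hz, 8 Hz, 12 Hz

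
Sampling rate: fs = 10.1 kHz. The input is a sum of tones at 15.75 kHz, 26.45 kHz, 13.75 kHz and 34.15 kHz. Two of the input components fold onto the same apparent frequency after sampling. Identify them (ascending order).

fs/2 = 5.05 kHz.
15.75 kHz mod fs = 5.65 kHz.
5.65 kHz > fs/2 = 5.05 kHz, folds to fs − 5.65 kHz = 4.45 kHz.
26.45 kHz mod fs = 6.25 kHz.
6.25 kHz > fs/2 = 5.05 kHz, folds to fs − 6.25 kHz = 3.85 kHz.
13.75 kHz mod fs = 3.65 kHz.
3.65 kHz ≤ fs/2 = 5.05 kHz, appears at 3.65 kHz.
34.15 kHz mod fs = 3.85 kHz.
3.85 kHz ≤ fs/2 = 5.05 kHz, appears at 3.85 kHz.
26.45 kHz and 34.15 kHz both map to 3.85 kHz.

26.45 kHz, 34.15 kHz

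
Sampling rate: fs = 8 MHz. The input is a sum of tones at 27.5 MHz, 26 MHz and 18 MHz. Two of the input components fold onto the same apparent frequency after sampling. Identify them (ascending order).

fs/2 = 4 MHz.
27.5 MHz mod fs = 3.5 MHz.
3.5 MHz ≤ fs/2 = 4 MHz, appears at 3.5 MHz.
26 MHz mod fs = 2 MHz.
2 MHz ≤ fs/2 = 4 MHz, appears at 2 MHz.
18 MHz mod fs = 2 MHz.
2 MHz ≤ fs/2 = 4 MHz, appears at 2 MHz.
18 MHz and 26 MHz both map to 2 MHz.

18 MHz, 26 MHz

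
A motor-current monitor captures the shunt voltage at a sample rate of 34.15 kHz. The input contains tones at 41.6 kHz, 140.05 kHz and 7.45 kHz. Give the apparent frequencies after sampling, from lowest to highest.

3.45 kHz, 7.45 kHz

fs/2 = 17.075 kHz.
41.6 kHz mod fs = 7.45 kHz.
7.45 kHz ≤ fs/2 = 17.075 kHz, appears at 7.45 kHz.
140.05 kHz mod fs = 3.45 kHz.
3.45 kHz ≤ fs/2 = 17.075 kHz, appears at 3.45 kHz.
7.45 kHz ≤ fs/2 = 17.075 kHz, passes unchanged.
Distinct values: {3.45 kHz, 7.45 kHz}.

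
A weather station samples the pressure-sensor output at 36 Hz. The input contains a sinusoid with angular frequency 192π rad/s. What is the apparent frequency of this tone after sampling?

ω = 192π rad/s → f = ω/(2π) = 96 Hz.
96 Hz mod fs = 24 Hz.
24 Hz > fs/2 = 18 Hz, folds to fs − 24 Hz = 12 Hz.

12 Hz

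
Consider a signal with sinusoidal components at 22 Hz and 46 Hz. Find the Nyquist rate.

92 Hz

Highest-frequency component: 46 Hz.
Nyquist rate = 2 × 46 Hz = 92 Hz.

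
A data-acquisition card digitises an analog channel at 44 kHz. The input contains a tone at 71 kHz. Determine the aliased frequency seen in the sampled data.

17 kHz

71 kHz mod fs = 27 kHz.
27 kHz > fs/2 = 22 kHz, folds to fs − 27 kHz = 17 kHz.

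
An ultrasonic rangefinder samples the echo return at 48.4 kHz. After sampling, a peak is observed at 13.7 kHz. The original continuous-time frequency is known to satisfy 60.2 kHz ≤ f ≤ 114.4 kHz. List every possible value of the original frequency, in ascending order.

62.1 kHz, 83.1 kHz, 110.5 kHz

Frequencies that alias to 13.7 kHz are k·fs ± 13.7 kHz for integer k ≥ 0.
k=0: 13.7 kHz.
k=1: 34.7 kHz, 62.1 kHz.
k=2: 83.1 kHz, 110.5 kHz.
k=3: 131.5 kHz, 158.9 kHz.
Within [60.2 kHz, 114.4 kHz]: 62.1 kHz, 83.1 kHz, 110.5 kHz.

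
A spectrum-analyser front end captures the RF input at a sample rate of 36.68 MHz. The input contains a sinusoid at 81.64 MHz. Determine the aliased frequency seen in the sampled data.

81.64 MHz mod fs = 8.28 MHz.
8.28 MHz ≤ fs/2 = 18.34 MHz, appears at 8.28 MHz.

8.28 MHz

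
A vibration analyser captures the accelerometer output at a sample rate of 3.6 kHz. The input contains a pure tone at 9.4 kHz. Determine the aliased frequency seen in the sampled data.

1.4 kHz

9.4 kHz mod fs = 2.2 kHz.
2.2 kHz > fs/2 = 1.8 kHz, folds to fs − 2.2 kHz = 1.4 kHz.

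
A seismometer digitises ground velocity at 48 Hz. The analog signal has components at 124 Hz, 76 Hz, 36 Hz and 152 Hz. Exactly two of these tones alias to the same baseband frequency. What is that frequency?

20 Hz

fs/2 = 24 Hz.
124 Hz mod fs = 28 Hz.
28 Hz > fs/2 = 24 Hz, folds to fs − 28 Hz = 20 Hz.
76 Hz mod fs = 28 Hz.
28 Hz > fs/2 = 24 Hz, folds to fs − 28 Hz = 20 Hz.
36 Hz > fs/2 = 24 Hz, folds to fs − 36 Hz = 12 Hz.
152 Hz mod fs = 8 Hz.
8 Hz ≤ fs/2 = 24 Hz, appears at 8 Hz.
76 Hz and 124 Hz both map to 20 Hz.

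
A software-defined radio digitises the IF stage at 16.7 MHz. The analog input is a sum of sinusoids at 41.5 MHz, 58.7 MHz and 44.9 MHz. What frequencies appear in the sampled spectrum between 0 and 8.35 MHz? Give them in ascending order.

5.2 MHz, 8.1 MHz

fs/2 = 8.35 MHz.
41.5 MHz mod fs = 8.1 MHz.
8.1 MHz ≤ fs/2 = 8.35 MHz, appears at 8.1 MHz.
58.7 MHz mod fs = 8.6 MHz.
8.6 MHz > fs/2 = 8.35 MHz, folds to fs − 8.6 MHz = 8.1 MHz.
44.9 MHz mod fs = 11.5 MHz.
11.5 MHz > fs/2 = 8.35 MHz, folds to fs − 11.5 MHz = 5.2 MHz.
Distinct values: {5.2 MHz, 8.1 MHz}.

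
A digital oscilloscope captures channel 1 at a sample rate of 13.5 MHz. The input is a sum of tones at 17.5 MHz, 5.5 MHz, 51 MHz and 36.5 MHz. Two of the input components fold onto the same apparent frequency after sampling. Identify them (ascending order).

17.5 MHz, 36.5 MHz

fs/2 = 6.75 MHz.
17.5 MHz mod fs = 4 MHz.
4 MHz ≤ fs/2 = 6.75 MHz, appears at 4 MHz.
5.5 MHz ≤ fs/2 = 6.75 MHz, passes unchanged.
51 MHz mod fs = 10.5 MHz.
10.5 MHz > fs/2 = 6.75 MHz, folds to fs − 10.5 MHz = 3 MHz.
36.5 MHz mod fs = 9.5 MHz.
9.5 MHz > fs/2 = 6.75 MHz, folds to fs − 9.5 MHz = 4 MHz.
17.5 MHz and 36.5 MHz both map to 4 MHz.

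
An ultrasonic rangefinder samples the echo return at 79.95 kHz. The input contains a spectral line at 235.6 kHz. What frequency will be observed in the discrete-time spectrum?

235.6 kHz mod fs = 75.7 kHz.
75.7 kHz > fs/2 = 39.975 kHz, folds to fs − 75.7 kHz = 4.25 kHz.

4.25 kHz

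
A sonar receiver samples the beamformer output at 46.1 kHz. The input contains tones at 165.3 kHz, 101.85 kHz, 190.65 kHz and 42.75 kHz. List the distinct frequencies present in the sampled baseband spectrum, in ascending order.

3.35 kHz, 6.25 kHz, 9.65 kHz, 19.1 kHz

fs/2 = 23.05 kHz.
165.3 kHz mod fs = 27 kHz.
27 kHz > fs/2 = 23.05 kHz, folds to fs − 27 kHz = 19.1 kHz.
101.85 kHz mod fs = 9.65 kHz.
9.65 kHz ≤ fs/2 = 23.05 kHz, appears at 9.65 kHz.
190.65 kHz mod fs = 6.25 kHz.
6.25 kHz ≤ fs/2 = 23.05 kHz, appears at 6.25 kHz.
42.75 kHz > fs/2 = 23.05 kHz, folds to fs − 42.75 kHz = 3.35 kHz.
Distinct values: {3.35 kHz, 6.25 kHz, 9.65 kHz, 19.1 kHz}.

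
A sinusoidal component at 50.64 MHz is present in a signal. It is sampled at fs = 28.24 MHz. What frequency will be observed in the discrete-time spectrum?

50.64 MHz mod fs = 22.4 MHz.
22.4 MHz > fs/2 = 14.12 MHz, folds to fs − 22.4 MHz = 5.84 MHz.

5.84 MHz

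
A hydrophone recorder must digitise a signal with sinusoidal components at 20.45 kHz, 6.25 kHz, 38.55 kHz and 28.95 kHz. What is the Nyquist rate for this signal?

Highest-frequency component: 38.55 kHz.
Nyquist rate = 2 × 38.55 kHz = 77.1 kHz.

77.1 kHz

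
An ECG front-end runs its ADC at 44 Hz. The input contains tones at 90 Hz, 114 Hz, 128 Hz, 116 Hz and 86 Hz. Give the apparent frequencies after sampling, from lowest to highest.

fs/2 = 22 Hz.
90 Hz mod fs = 2 Hz.
2 Hz ≤ fs/2 = 22 Hz, appears at 2 Hz.
114 Hz mod fs = 26 Hz.
26 Hz > fs/2 = 22 Hz, folds to fs − 26 Hz = 18 Hz.
128 Hz mod fs = 40 Hz.
40 Hz > fs/2 = 22 Hz, folds to fs − 40 Hz = 4 Hz.
116 Hz mod fs = 28 Hz.
28 Hz > fs/2 = 22 Hz, folds to fs − 28 Hz = 16 Hz.
86 Hz mod fs = 42 Hz.
42 Hz > fs/2 = 22 Hz, folds to fs − 42 Hz = 2 Hz.
Distinct values: {2 Hz, 4 Hz, 16 Hz, 18 Hz}.

2 Hz, 4 Hz, 16 Hz, 18 Hz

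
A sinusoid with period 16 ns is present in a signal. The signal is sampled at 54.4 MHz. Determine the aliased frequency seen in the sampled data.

T = 16 ns → f = 1/T = 62.5 MHz.
62.5 MHz mod fs = 8.1 MHz.
8.1 MHz ≤ fs/2 = 27.2 MHz, appears at 8.1 MHz.

8.1 MHz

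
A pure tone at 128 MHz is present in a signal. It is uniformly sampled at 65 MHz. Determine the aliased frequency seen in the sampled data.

2 MHz

128 MHz mod fs = 63 MHz.
63 MHz > fs/2 = 32.5 MHz, folds to fs − 63 MHz = 2 MHz.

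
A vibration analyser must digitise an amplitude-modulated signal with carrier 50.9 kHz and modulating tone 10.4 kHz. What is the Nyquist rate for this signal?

AM sidebands sit at fc ± fm = 40.5 kHz and 61.3 kHz.
Highest-frequency component: 61.3 kHz.
Nyquist rate = 2 × 61.3 kHz = 122.6 kHz.

122.6 kHz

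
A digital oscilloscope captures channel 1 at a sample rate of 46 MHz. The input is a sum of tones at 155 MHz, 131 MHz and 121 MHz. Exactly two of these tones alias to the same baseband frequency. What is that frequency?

17 MHz

fs/2 = 23 MHz.
155 MHz mod fs = 17 MHz.
17 MHz ≤ fs/2 = 23 MHz, appears at 17 MHz.
131 MHz mod fs = 39 MHz.
39 MHz > fs/2 = 23 MHz, folds to fs − 39 MHz = 7 MHz.
121 MHz mod fs = 29 MHz.
29 MHz > fs/2 = 23 MHz, folds to fs − 29 MHz = 17 MHz.
121 MHz and 155 MHz both map to 17 MHz.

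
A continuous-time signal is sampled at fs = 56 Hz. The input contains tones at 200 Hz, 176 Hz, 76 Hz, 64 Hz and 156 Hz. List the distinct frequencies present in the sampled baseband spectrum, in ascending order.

8 Hz, 12 Hz, 20 Hz, 24 Hz

fs/2 = 28 Hz.
200 Hz mod fs = 32 Hz.
32 Hz > fs/2 = 28 Hz, folds to fs − 32 Hz = 24 Hz.
176 Hz mod fs = 8 Hz.
8 Hz ≤ fs/2 = 28 Hz, appears at 8 Hz.
76 Hz mod fs = 20 Hz.
20 Hz ≤ fs/2 = 28 Hz, appears at 20 Hz.
64 Hz mod fs = 8 Hz.
8 Hz ≤ fs/2 = 28 Hz, appears at 8 Hz.
156 Hz mod fs = 44 Hz.
44 Hz > fs/2 = 28 Hz, folds to fs − 44 Hz = 12 Hz.
Distinct values: {8 Hz, 12 Hz, 20 Hz, 24 Hz}.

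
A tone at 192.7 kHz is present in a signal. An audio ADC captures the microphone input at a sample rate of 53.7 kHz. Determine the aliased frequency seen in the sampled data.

22.1 kHz

192.7 kHz mod fs = 31.6 kHz.
31.6 kHz > fs/2 = 26.85 kHz, folds to fs − 31.6 kHz = 22.1 kHz.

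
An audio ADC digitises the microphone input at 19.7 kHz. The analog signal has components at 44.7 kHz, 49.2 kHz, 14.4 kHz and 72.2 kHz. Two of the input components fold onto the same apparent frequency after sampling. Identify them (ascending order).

fs/2 = 9.85 kHz.
44.7 kHz mod fs = 5.3 kHz.
5.3 kHz ≤ fs/2 = 9.85 kHz, appears at 5.3 kHz.
49.2 kHz mod fs = 9.8 kHz.
9.8 kHz ≤ fs/2 = 9.85 kHz, appears at 9.8 kHz.
14.4 kHz > fs/2 = 9.85 kHz, folds to fs − 14.4 kHz = 5.3 kHz.
72.2 kHz mod fs = 13.1 kHz.
13.1 kHz > fs/2 = 9.85 kHz, folds to fs − 13.1 kHz = 6.6 kHz.
14.4 kHz and 44.7 kHz both map to 5.3 kHz.

14.4 kHz, 44.7 kHz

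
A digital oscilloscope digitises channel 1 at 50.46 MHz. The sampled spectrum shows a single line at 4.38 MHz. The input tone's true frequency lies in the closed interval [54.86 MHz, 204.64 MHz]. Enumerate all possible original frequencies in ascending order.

96.54 MHz, 105.3 MHz, 147 MHz, 155.76 MHz, 197.46 MHz

Frequencies that alias to 4.38 MHz are k·fs ± 4.38 MHz for integer k ≥ 0.
k=0: 4.38 MHz.
k=1: 46.08 MHz, 54.84 MHz.
k=2: 96.54 MHz, 105.3 MHz.
k=3: 147 MHz, 155.76 MHz.
k=4: 197.46 MHz, 206.22 MHz.
k=5: 247.92 MHz, 256.68 MHz.
Within [54.86 MHz, 204.64 MHz]: 96.54 MHz, 105.3 MHz, 147 MHz, 155.76 MHz, 197.46 MHz.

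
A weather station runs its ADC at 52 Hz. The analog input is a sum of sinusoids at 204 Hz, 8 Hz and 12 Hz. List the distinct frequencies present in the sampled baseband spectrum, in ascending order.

fs/2 = 26 Hz.
204 Hz mod fs = 48 Hz.
48 Hz > fs/2 = 26 Hz, folds to fs − 48 Hz = 4 Hz.
8 Hz ≤ fs/2 = 26 Hz, passes unchanged.
12 Hz ≤ fs/2 = 26 Hz, passes unchanged.
Distinct values: {4 Hz, 8 Hz, 12 Hz}.

4 Hz, 8 Hz, 12 Hz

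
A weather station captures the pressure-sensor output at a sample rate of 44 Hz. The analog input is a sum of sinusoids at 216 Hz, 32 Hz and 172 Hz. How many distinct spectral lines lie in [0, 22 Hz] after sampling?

2

fs/2 = 22 Hz.
216 Hz mod fs = 40 Hz.
40 Hz > fs/2 = 22 Hz, folds to fs − 40 Hz = 4 Hz.
32 Hz > fs/2 = 22 Hz, folds to fs − 32 Hz = 12 Hz.
172 Hz mod fs = 40 Hz.
40 Hz > fs/2 = 22 Hz, folds to fs − 40 Hz = 4 Hz.
Distinct values: {4 Hz, 12 Hz} → 2.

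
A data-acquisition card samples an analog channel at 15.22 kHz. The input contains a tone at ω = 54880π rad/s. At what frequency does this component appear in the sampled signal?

ω = 54880π rad/s → f = ω/(2π) = 27440 Hz = 27.44 kHz.
27.44 kHz mod fs = 12.22 kHz.
12.22 kHz > fs/2 = 7.61 kHz, folds to fs − 12.22 kHz = 3 kHz.

3 kHz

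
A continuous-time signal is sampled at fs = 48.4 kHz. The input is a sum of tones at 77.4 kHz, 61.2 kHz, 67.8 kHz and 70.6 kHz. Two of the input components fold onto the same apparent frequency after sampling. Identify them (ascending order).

67.8 kHz, 77.4 kHz

fs/2 = 24.2 kHz.
77.4 kHz mod fs = 29 kHz.
29 kHz > fs/2 = 24.2 kHz, folds to fs − 29 kHz = 19.4 kHz.
61.2 kHz mod fs = 12.8 kHz.
12.8 kHz ≤ fs/2 = 24.2 kHz, appears at 12.8 kHz.
67.8 kHz mod fs = 19.4 kHz.
19.4 kHz ≤ fs/2 = 24.2 kHz, appears at 19.4 kHz.
70.6 kHz mod fs = 22.2 kHz.
22.2 kHz ≤ fs/2 = 24.2 kHz, appears at 22.2 kHz.
67.8 kHz and 77.4 kHz both map to 19.4 kHz.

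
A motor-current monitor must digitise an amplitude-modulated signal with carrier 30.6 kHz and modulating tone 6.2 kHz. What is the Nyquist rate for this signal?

AM sidebands sit at fc ± fm = 24.4 kHz and 36.8 kHz.
Highest-frequency component: 36.8 kHz.
Nyquist rate = 2 × 36.8 kHz = 73.6 kHz.

73.6 kHz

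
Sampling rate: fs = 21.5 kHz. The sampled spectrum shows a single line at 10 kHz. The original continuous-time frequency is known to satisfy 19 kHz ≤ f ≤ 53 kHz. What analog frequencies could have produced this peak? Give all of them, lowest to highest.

31.5 kHz, 33 kHz, 53 kHz

Frequencies that alias to 10 kHz are k·fs ± 10 kHz for integer k ≥ 0.
k=0: 10 kHz.
k=1: 11.5 kHz, 31.5 kHz.
k=2: 33 kHz, 53 kHz.
k=3: 54.5 kHz, 74.5 kHz.
Within [19 kHz, 53 kHz]: 31.5 kHz, 33 kHz, 53 kHz.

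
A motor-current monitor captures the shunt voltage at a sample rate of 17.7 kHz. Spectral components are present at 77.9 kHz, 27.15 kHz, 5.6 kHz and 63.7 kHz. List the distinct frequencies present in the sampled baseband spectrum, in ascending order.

5.6 kHz, 7.1 kHz, 8.25 kHz

fs/2 = 8.85 kHz.
77.9 kHz mod fs = 7.1 kHz.
7.1 kHz ≤ fs/2 = 8.85 kHz, appears at 7.1 kHz.
27.15 kHz mod fs = 9.45 kHz.
9.45 kHz > fs/2 = 8.85 kHz, folds to fs − 9.45 kHz = 8.25 kHz.
5.6 kHz ≤ fs/2 = 8.85 kHz, passes unchanged.
63.7 kHz mod fs = 10.6 kHz.
10.6 kHz > fs/2 = 8.85 kHz, folds to fs − 10.6 kHz = 7.1 kHz.
Distinct values: {5.6 kHz, 7.1 kHz, 8.25 kHz}.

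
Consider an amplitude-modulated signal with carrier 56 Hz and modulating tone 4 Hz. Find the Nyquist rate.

120 Hz

AM sidebands sit at fc ± fm = 52 Hz and 60 Hz.
Highest-frequency component: 60 Hz.
Nyquist rate = 2 × 60 Hz = 120 Hz.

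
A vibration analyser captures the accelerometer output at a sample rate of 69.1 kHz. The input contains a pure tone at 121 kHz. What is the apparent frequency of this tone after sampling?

121 kHz mod fs = 51.9 kHz.
51.9 kHz > fs/2 = 34.55 kHz, folds to fs − 51.9 kHz = 17.2 kHz.

17.2 kHz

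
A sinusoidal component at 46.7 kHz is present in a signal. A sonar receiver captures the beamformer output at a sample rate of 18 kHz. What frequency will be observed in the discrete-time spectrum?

46.7 kHz mod fs = 10.7 kHz.
10.7 kHz > fs/2 = 9 kHz, folds to fs − 10.7 kHz = 7.3 kHz.

7.3 kHz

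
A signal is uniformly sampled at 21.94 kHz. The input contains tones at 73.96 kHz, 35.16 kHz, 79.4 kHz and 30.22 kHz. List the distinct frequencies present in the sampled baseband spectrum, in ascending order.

8.14 kHz, 8.28 kHz, 8.36 kHz, 8.72 kHz

fs/2 = 10.97 kHz.
73.96 kHz mod fs = 8.14 kHz.
8.14 kHz ≤ fs/2 = 10.97 kHz, appears at 8.14 kHz.
35.16 kHz mod fs = 13.22 kHz.
13.22 kHz > fs/2 = 10.97 kHz, folds to fs − 13.22 kHz = 8.72 kHz.
79.4 kHz mod fs = 13.58 kHz.
13.58 kHz > fs/2 = 10.97 kHz, folds to fs − 13.58 kHz = 8.36 kHz.
30.22 kHz mod fs = 8.28 kHz.
8.28 kHz ≤ fs/2 = 10.97 kHz, appears at 8.28 kHz.
Distinct values: {8.14 kHz, 8.28 kHz, 8.36 kHz, 8.72 kHz}.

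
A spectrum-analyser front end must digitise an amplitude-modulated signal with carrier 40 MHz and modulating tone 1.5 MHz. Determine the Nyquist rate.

83 MHz

AM sidebands sit at fc ± fm = 38.5 MHz and 41.5 MHz.
Highest-frequency component: 41.5 MHz.
Nyquist rate = 2 × 41.5 MHz = 83 MHz.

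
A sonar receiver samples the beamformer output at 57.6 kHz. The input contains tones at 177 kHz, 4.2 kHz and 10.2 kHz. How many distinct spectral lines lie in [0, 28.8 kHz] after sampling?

fs/2 = 28.8 kHz.
177 kHz mod fs = 4.2 kHz.
4.2 kHz ≤ fs/2 = 28.8 kHz, appears at 4.2 kHz.
4.2 kHz ≤ fs/2 = 28.8 kHz, passes unchanged.
10.2 kHz ≤ fs/2 = 28.8 kHz, passes unchanged.
Distinct values: {4.2 kHz, 10.2 kHz} → 2.

2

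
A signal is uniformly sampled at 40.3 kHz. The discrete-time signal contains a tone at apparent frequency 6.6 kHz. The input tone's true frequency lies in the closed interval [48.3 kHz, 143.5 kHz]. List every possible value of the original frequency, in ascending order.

Frequencies that alias to 6.6 kHz are k·fs ± 6.6 kHz for integer k ≥ 0.
k=0: 6.6 kHz.
k=1: 33.7 kHz, 46.9 kHz.
k=2: 74 kHz, 87.2 kHz.
k=3: 114.3 kHz, 127.5 kHz.
k=4: 154.6 kHz, 167.8 kHz.
Within [48.3 kHz, 143.5 kHz]: 74 kHz, 87.2 kHz, 114.3 kHz, 127.5 kHz.

74 kHz, 87.2 kHz, 114.3 kHz, 127.5 kHz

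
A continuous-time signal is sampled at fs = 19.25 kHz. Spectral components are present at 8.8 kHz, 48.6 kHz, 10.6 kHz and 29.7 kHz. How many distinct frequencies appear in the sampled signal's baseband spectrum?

3

fs/2 = 9.625 kHz.
8.8 kHz ≤ fs/2 = 9.625 kHz, passes unchanged.
48.6 kHz mod fs = 10.1 kHz.
10.1 kHz > fs/2 = 9.625 kHz, folds to fs − 10.1 kHz = 9.15 kHz.
10.6 kHz > fs/2 = 9.625 kHz, folds to fs − 10.6 kHz = 8.65 kHz.
29.7 kHz mod fs = 10.45 kHz.
10.45 kHz > fs/2 = 9.625 kHz, folds to fs − 10.45 kHz = 8.8 kHz.
Distinct values: {8.65 kHz, 8.8 kHz, 9.15 kHz} → 3.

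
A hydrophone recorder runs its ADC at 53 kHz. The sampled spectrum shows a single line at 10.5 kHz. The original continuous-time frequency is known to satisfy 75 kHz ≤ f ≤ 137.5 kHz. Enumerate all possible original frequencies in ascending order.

95.5 kHz, 116.5 kHz

Frequencies that alias to 10.5 kHz are k·fs ± 10.5 kHz for integer k ≥ 0.
k=0: 10.5 kHz.
k=1: 42.5 kHz, 63.5 kHz.
k=2: 95.5 kHz, 116.5 kHz.
k=3: 148.5 kHz, 169.5 kHz.
Within [75 kHz, 137.5 kHz]: 95.5 kHz, 116.5 kHz.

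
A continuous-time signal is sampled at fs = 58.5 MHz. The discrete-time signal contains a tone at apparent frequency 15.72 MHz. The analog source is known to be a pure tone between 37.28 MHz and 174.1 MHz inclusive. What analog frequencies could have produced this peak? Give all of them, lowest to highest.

Frequencies that alias to 15.72 MHz are k·fs ± 15.72 MHz for integer k ≥ 0.
k=0: 15.72 MHz.
k=1: 42.78 MHz, 74.22 MHz.
k=2: 101.28 MHz, 132.72 MHz.
k=3: 159.78 MHz, 191.22 MHz.
k=4: 218.28 MHz, 249.72 MHz.
Within [37.28 MHz, 174.1 MHz]: 42.78 MHz, 74.22 MHz, 101.28 MHz, 132.72 MHz, 159.78 MHz.

42.78 MHz, 74.22 MHz, 101.28 MHz, 132.72 MHz, 159.78 MHz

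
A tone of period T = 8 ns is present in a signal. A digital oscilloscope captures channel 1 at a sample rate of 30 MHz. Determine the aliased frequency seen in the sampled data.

T = 8 ns → f = 1/T = 125 MHz.
125 MHz mod fs = 5 MHz.
5 MHz ≤ fs/2 = 15 MHz, appears at 5 MHz.

5 MHz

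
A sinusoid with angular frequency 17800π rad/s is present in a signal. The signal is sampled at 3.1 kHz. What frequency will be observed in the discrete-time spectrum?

ω = 17800π rad/s → f = ω/(2π) = 8900 Hz = 8.9 kHz.
8.9 kHz mod fs = 2.7 kHz.
2.7 kHz > fs/2 = 1.55 kHz, folds to fs − 2.7 kHz = 0.4 kHz.

0.4 kHz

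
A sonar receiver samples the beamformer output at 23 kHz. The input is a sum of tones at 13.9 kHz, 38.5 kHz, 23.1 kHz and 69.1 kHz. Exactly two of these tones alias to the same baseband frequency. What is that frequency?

fs/2 = 11.5 kHz.
13.9 kHz > fs/2 = 11.5 kHz, folds to fs − 13.9 kHz = 9.1 kHz.
38.5 kHz mod fs = 15.5 kHz.
15.5 kHz > fs/2 = 11.5 kHz, folds to fs − 15.5 kHz = 7.5 kHz.
23.1 kHz mod fs = 0.1 kHz.
0.1 kHz ≤ fs/2 = 11.5 kHz, appears at 0.1 kHz.
69.1 kHz mod fs = 0.1 kHz.
0.1 kHz ≤ fs/2 = 11.5 kHz, appears at 0.1 kHz.
23.1 kHz and 69.1 kHz both map to 0.1 kHz.

0.1 kHz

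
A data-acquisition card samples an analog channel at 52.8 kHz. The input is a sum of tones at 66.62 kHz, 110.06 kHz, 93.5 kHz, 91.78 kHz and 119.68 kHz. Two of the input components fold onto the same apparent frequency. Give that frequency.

13.82 kHz

fs/2 = 26.4 kHz.
66.62 kHz mod fs = 13.82 kHz.
13.82 kHz ≤ fs/2 = 26.4 kHz, appears at 13.82 kHz.
110.06 kHz mod fs = 4.46 kHz.
4.46 kHz ≤ fs/2 = 26.4 kHz, appears at 4.46 kHz.
93.5 kHz mod fs = 40.7 kHz.
40.7 kHz > fs/2 = 26.4 kHz, folds to fs − 40.7 kHz = 12.1 kHz.
91.78 kHz mod fs = 38.98 kHz.
38.98 kHz > fs/2 = 26.4 kHz, folds to fs − 38.98 kHz = 13.82 kHz.
119.68 kHz mod fs = 14.08 kHz.
14.08 kHz ≤ fs/2 = 26.4 kHz, appears at 14.08 kHz.
66.62 kHz and 91.78 kHz both map to 13.82 kHz.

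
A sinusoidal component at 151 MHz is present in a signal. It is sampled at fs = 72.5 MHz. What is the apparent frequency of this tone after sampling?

6 MHz

151 MHz mod fs = 6 MHz.
6 MHz ≤ fs/2 = 36.25 MHz, appears at 6 MHz.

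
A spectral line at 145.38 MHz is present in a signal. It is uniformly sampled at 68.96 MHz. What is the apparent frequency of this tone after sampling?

7.46 MHz

145.38 MHz mod fs = 7.46 MHz.
7.46 MHz ≤ fs/2 = 34.48 MHz, appears at 7.46 MHz.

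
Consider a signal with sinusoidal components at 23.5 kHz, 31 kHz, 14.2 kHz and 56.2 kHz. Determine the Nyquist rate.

112.4 kHz

Highest-frequency component: 56.2 kHz.
Nyquist rate = 2 × 56.2 kHz = 112.4 kHz.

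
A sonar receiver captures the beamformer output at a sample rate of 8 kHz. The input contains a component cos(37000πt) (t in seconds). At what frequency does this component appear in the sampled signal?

2.5 kHz

ω = 37000π rad/s → f = ω/(2π) = 18500 Hz = 18.5 kHz.
18.5 kHz mod fs = 2.5 kHz.
2.5 kHz ≤ fs/2 = 4 kHz, appears at 2.5 kHz.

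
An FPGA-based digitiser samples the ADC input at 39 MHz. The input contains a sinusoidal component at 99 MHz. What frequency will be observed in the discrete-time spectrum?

18 MHz

99 MHz mod fs = 21 MHz.
21 MHz > fs/2 = 19.5 MHz, folds to fs − 21 MHz = 18 MHz.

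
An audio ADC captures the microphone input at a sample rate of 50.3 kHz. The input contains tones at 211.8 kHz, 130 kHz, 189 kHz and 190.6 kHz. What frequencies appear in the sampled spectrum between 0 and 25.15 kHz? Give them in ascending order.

10.6 kHz, 12.2 kHz, 20.9 kHz

fs/2 = 25.15 kHz.
211.8 kHz mod fs = 10.6 kHz.
10.6 kHz ≤ fs/2 = 25.15 kHz, appears at 10.6 kHz.
130 kHz mod fs = 29.4 kHz.
29.4 kHz > fs/2 = 25.15 kHz, folds to fs − 29.4 kHz = 20.9 kHz.
189 kHz mod fs = 38.1 kHz.
38.1 kHz > fs/2 = 25.15 kHz, folds to fs − 38.1 kHz = 12.2 kHz.
190.6 kHz mod fs = 39.7 kHz.
39.7 kHz > fs/2 = 25.15 kHz, folds to fs − 39.7 kHz = 10.6 kHz.
Distinct values: {10.6 kHz, 12.2 kHz, 20.9 kHz}.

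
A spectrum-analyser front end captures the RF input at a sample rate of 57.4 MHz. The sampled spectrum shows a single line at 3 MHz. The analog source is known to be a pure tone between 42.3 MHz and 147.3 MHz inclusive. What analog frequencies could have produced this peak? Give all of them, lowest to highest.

Frequencies that alias to 3 MHz are k·fs ± 3 MHz for integer k ≥ 0.
k=0: 3 MHz.
k=1: 54.4 MHz, 60.4 MHz.
k=2: 111.8 MHz, 117.8 MHz.
k=3: 169.2 MHz, 175.2 MHz.
Within [42.3 MHz, 147.3 MHz]: 54.4 MHz, 60.4 MHz, 111.8 MHz, 117.8 MHz.

54.4 MHz, 60.4 MHz, 111.8 MHz, 117.8 MHz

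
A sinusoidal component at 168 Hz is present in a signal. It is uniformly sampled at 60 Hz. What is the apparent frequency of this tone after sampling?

168 Hz mod fs = 48 Hz.
48 Hz > fs/2 = 30 Hz, folds to fs − 48 Hz = 12 Hz.

12 Hz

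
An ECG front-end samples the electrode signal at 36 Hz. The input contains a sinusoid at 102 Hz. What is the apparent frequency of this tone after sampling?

6 Hz

102 Hz mod fs = 30 Hz.
30 Hz > fs/2 = 18 Hz, folds to fs − 30 Hz = 6 Hz.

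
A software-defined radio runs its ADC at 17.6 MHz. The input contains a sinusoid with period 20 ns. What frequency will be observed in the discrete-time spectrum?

2.8 MHz

T = 20 ns → f = 1/T = 50 MHz.
50 MHz mod fs = 14.8 MHz.
14.8 MHz > fs/2 = 8.8 MHz, folds to fs − 14.8 MHz = 2.8 MHz.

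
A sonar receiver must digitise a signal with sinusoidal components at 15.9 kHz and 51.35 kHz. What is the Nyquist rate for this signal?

Highest-frequency component: 51.35 kHz.
Nyquist rate = 2 × 51.35 kHz = 102.7 kHz.

102.7 kHz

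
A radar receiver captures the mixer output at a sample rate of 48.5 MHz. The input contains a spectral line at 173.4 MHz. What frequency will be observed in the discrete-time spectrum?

20.6 MHz

173.4 MHz mod fs = 27.9 MHz.
27.9 MHz > fs/2 = 24.25 MHz, folds to fs − 27.9 MHz = 20.6 MHz.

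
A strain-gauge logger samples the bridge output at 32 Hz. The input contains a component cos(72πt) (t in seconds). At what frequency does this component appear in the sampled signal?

4 Hz

ω = 72π rad/s → f = ω/(2π) = 36 Hz.
36 Hz mod fs = 4 Hz.
4 Hz ≤ fs/2 = 16 Hz, appears at 4 Hz.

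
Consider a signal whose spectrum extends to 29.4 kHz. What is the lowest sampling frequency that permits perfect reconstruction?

Nyquist rate = 2 × 29.4 kHz = 58.8 kHz.

58.8 kHz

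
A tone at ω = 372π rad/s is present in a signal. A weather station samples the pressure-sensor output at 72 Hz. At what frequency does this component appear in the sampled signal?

ω = 372π rad/s → f = ω/(2π) = 186 Hz.
186 Hz mod fs = 42 Hz.
42 Hz > fs/2 = 36 Hz, folds to fs − 42 Hz = 30 Hz.

30 Hz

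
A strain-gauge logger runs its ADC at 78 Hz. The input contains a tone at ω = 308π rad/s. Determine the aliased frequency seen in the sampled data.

ω = 308π rad/s → f = ω/(2π) = 154 Hz.
154 Hz mod fs = 76 Hz.
76 Hz > fs/2 = 39 Hz, folds to fs − 76 Hz = 2 Hz.

2 Hz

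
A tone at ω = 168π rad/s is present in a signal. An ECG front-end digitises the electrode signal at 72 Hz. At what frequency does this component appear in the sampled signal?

ω = 168π rad/s → f = ω/(2π) = 84 Hz.
84 Hz mod fs = 12 Hz.
12 Hz ≤ fs/2 = 36 Hz, appears at 12 Hz.

12 Hz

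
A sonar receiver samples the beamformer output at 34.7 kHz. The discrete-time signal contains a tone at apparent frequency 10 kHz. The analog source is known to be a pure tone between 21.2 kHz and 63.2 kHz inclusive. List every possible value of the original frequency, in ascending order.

24.7 kHz, 44.7 kHz, 59.4 kHz

Frequencies that alias to 10 kHz are k·fs ± 10 kHz for integer k ≥ 0.
k=0: 10 kHz.
k=1: 24.7 kHz, 44.7 kHz.
k=2: 59.4 kHz, 79.4 kHz.
k=3: 94.1 kHz, 114.1 kHz.
Within [21.2 kHz, 63.2 kHz]: 24.7 kHz, 44.7 kHz, 59.4 kHz.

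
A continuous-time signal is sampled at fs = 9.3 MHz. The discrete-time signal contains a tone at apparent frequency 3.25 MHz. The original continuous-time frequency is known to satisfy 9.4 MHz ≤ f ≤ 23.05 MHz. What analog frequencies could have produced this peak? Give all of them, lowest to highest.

12.55 MHz, 15.35 MHz, 21.85 MHz

Frequencies that alias to 3.25 MHz are k·fs ± 3.25 MHz for integer k ≥ 0.
k=0: 3.25 MHz.
k=1: 6.05 MHz, 12.55 MHz.
k=2: 15.35 MHz, 21.85 MHz.
k=3: 24.65 MHz, 31.15 MHz.
Within [9.4 MHz, 23.05 MHz]: 12.55 MHz, 15.35 MHz, 21.85 MHz.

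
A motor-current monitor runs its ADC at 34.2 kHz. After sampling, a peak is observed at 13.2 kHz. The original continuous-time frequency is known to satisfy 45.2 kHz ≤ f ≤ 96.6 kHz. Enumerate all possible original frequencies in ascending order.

47.4 kHz, 55.2 kHz, 81.6 kHz, 89.4 kHz

Frequencies that alias to 13.2 kHz are k·fs ± 13.2 kHz for integer k ≥ 0.
k=0: 13.2 kHz.
k=1: 21 kHz, 47.4 kHz.
k=2: 55.2 kHz, 81.6 kHz.
k=3: 89.4 kHz, 115.8 kHz.
k=4: 123.6 kHz, 150 kHz.
Within [45.2 kHz, 96.6 kHz]: 47.4 kHz, 55.2 kHz, 81.6 kHz, 89.4 kHz.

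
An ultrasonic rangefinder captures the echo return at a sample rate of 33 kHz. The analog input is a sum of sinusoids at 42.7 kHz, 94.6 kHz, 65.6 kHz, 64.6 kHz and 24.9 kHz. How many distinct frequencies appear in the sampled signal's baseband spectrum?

5

fs/2 = 16.5 kHz.
42.7 kHz mod fs = 9.7 kHz.
9.7 kHz ≤ fs/2 = 16.5 kHz, appears at 9.7 kHz.
94.6 kHz mod fs = 28.6 kHz.
28.6 kHz > fs/2 = 16.5 kHz, folds to fs − 28.6 kHz = 4.4 kHz.
65.6 kHz mod fs = 32.6 kHz.
32.6 kHz > fs/2 = 16.5 kHz, folds to fs − 32.6 kHz = 0.4 kHz.
64.6 kHz mod fs = 31.6 kHz.
31.6 kHz > fs/2 = 16.5 kHz, folds to fs − 31.6 kHz = 1.4 kHz.
24.9 kHz > fs/2 = 16.5 kHz, folds to fs − 24.9 kHz = 8.1 kHz.
Distinct values: {0.4 kHz, 1.4 kHz, 4.4 kHz, 8.1 kHz, 9.7 kHz} → 5.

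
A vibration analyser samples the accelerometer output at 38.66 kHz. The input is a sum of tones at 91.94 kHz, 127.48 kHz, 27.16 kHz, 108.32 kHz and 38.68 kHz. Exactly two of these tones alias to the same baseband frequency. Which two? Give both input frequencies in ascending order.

27.16 kHz, 127.48 kHz

fs/2 = 19.33 kHz.
91.94 kHz mod fs = 14.62 kHz.
14.62 kHz ≤ fs/2 = 19.33 kHz, appears at 14.62 kHz.
127.48 kHz mod fs = 11.5 kHz.
11.5 kHz ≤ fs/2 = 19.33 kHz, appears at 11.5 kHz.
27.16 kHz > fs/2 = 19.33 kHz, folds to fs − 27.16 kHz = 11.5 kHz.
108.32 kHz mod fs = 31 kHz.
31 kHz > fs/2 = 19.33 kHz, folds to fs − 31 kHz = 7.66 kHz.
38.68 kHz mod fs = 0.02 kHz.
0.02 kHz ≤ fs/2 = 19.33 kHz, appears at 0.02 kHz.
27.16 kHz and 127.48 kHz both map to 11.5 kHz.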